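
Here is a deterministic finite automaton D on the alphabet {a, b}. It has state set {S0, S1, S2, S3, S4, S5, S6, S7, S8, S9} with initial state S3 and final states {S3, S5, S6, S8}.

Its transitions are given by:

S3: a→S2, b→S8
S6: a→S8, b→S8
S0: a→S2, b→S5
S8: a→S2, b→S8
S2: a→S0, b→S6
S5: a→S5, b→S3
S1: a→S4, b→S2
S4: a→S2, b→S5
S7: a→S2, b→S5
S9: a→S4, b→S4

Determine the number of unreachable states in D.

Starting at S3 and following transitions, the reachable set is {S0, S2, S3, S5, S6, S8}. That leaves S1, S4, S7, S9 unreachable — 4 in total.

4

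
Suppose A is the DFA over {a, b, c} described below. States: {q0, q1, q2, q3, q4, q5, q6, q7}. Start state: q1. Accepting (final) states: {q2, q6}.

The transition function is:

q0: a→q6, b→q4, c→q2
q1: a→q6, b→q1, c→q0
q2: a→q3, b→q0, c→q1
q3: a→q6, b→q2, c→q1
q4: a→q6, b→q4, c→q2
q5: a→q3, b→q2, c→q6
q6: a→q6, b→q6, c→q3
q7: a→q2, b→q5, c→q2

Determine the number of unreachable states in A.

No path from q1 leads to q5, q7; the other 6 states are all reachable.

2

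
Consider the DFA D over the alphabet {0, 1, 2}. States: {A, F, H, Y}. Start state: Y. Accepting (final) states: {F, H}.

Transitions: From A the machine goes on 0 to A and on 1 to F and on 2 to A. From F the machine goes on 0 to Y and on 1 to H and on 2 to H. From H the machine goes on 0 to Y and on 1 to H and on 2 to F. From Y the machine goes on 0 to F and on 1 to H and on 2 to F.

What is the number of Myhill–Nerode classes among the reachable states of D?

Reachable states from the start: {F,H,Y}. Unreachable: {A} — drop them.
P0 = {F,H} | {Y}.
The partition is now stable with 2 blocks: {F,H} | {Y}.

2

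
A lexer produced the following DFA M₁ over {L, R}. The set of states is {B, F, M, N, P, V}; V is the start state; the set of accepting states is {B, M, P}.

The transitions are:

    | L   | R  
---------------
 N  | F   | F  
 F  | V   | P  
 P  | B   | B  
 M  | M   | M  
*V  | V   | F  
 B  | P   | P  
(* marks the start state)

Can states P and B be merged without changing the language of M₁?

Yes

States {M,N} cannot be reached from the start state, so discard them.
Initial partition by acceptance: {B,P} | {F,V}.
On input R, block {F,V} splits into {F} and {V}.
The partition is now stable with 3 blocks: {B,P} | {F} | {V}.
P and B lie in the same block of the stable partition, so they are equivalent — no string distinguishes them.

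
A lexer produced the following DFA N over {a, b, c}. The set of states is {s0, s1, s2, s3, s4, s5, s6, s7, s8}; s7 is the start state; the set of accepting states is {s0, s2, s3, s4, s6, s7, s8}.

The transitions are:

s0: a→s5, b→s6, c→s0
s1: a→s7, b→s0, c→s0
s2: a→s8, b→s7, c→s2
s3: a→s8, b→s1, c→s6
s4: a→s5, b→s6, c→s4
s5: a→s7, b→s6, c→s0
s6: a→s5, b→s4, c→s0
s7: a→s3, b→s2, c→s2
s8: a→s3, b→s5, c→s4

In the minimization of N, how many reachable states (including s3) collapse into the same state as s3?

Every state is reachable, so we keep all 9.
Start with accepting vs non-accepting: {s0,s2,s3,s4,s6,s7,s8} | {s1,s5}.
On input a, block {s0,s2,s3,s4,s6,s7,s8} splits into {s2,s3,s7,s8} and {s0,s4,s6}.
Refine {s2,s3,s7,s8} on symbol b: members go to different blocks, giving {s2,s7} and {s3,s8}.
The partition is now stable with 4 blocks: {s2,s7} | {s1,s5} | {s0,s4,s6} | {s3,s8}.
The equivalence class containing s3 is {s3,s8}, of size 2.

2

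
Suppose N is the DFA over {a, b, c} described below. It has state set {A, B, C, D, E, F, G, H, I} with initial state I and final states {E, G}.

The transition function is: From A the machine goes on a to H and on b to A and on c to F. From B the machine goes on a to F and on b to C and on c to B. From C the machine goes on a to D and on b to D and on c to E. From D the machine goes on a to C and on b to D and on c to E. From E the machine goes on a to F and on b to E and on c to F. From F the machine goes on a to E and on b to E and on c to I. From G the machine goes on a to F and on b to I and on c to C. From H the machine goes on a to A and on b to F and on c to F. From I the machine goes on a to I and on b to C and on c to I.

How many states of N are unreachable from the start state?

4

No path from I leads to A, B, G, H; the other 5 states are all reachable.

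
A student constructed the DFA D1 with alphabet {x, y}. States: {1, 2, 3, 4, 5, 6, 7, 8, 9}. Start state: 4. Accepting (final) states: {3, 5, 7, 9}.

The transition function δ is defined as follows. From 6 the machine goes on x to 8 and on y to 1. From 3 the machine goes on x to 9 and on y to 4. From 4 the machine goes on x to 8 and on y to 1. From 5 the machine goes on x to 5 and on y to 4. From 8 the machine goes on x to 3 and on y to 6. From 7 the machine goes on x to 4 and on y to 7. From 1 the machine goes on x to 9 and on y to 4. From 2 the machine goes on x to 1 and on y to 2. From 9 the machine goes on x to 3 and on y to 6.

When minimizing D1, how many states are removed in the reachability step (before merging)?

3

No path from 4 leads to 2, 5, 7; the other 6 states are all reachable.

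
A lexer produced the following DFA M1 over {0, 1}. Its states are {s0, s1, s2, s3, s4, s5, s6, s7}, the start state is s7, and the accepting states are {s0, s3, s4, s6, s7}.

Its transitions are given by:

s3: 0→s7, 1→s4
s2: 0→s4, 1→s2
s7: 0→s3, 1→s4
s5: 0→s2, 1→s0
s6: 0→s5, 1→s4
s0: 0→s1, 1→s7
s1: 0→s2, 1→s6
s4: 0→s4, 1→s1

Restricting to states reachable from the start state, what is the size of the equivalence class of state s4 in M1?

1

Initial partition by acceptance: {s0,s3,s4,s6,s7} | {s1,s2,s5}.
On input 0, block {s0,s3,s4,s6,s7} splits into {s3,s4,s7} and {s0,s6}.
On input 1, block {s3,s4,s7} splits into {s3,s7} and {s4}.
Split {s1,s2,s5} by δ(·,0) → {s1,s5} and {s2}.
Refine {s0,s6} on symbol 1: members go to different blocks, giving {s0} and {s6}.
On input 1, block {s1,s5} splits into {s1} and {s5}.
No further refinement is possible. Final partition (7 blocks): {s3,s7} | {s1} | {s0} | {s4} | {s2} | {s6} | {s5}.
The equivalence class containing s4 is {s4}, of size 1.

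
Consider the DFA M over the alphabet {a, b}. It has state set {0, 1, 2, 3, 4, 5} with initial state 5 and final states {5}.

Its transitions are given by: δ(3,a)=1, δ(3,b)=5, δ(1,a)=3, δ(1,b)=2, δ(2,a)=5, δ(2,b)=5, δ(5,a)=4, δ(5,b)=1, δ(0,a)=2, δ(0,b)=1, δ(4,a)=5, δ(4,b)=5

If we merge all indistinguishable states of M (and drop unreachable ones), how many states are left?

First remove the unreachable states {0}; 5 states remain.
Start with accepting vs non-accepting: {5} | {1,2,3,4}.
Split {1,2,3,4} by δ(·,a) → {1,3} and {2,4}.
On input b, block {1,3} splits into {1} and {3}.
Stable partition: {5} | {1} | {2,4} | {3} — 4 equivalence classes.

4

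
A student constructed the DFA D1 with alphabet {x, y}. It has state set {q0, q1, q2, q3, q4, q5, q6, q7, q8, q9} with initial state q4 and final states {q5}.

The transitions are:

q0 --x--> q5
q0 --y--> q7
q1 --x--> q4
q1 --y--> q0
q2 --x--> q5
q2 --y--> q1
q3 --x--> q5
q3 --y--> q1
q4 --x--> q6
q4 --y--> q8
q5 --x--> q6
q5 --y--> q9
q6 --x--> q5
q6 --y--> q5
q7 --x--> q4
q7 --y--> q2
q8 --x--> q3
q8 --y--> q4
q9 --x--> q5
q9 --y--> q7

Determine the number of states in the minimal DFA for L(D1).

P0 = {q5} | {q0,q1,q2,q3,q4,q6,q7,q8,q9}.
On input x, block {q0,q1,q2,q3,q4,q6,q7,q8,q9} splits into {q0,q2,q3,q6,q9} and {q1,q4,q7,q8}.
Split {q0,q2,q3,q6,q9} by δ(·,y) → {q0,q2,q3,q9} and {q6}.
On input x, block {q1,q4,q7,q8} splits into {q1,q7} and {q4} and {q8}.
No further refinement is possible. Final partition (6 blocks): {q5} | {q0,q2,q3,q9} | {q1,q7} | {q6} | {q4} | {q8}.

6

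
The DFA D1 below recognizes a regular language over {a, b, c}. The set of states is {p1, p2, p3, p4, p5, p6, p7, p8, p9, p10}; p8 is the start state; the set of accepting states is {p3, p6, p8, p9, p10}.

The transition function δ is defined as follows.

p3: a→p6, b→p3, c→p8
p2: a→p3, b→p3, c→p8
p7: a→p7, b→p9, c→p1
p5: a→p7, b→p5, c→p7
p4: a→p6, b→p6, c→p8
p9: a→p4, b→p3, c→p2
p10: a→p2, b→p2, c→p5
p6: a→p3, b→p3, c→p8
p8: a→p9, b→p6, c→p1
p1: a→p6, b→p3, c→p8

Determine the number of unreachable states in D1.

3

BFS from p8 reaches {p1, p2, p3, p4, p6, p8, p9}; the 3 state(s) p5, p7, p10 are never visited.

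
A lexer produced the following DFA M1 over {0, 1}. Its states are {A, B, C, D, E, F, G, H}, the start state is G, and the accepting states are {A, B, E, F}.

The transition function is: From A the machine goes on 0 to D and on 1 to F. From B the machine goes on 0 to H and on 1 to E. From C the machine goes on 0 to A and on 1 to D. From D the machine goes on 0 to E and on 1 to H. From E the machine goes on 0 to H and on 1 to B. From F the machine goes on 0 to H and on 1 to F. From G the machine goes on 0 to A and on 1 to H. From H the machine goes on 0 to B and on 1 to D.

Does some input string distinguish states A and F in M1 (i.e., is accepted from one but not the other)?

No

Reachable states from the start: {A,B,D,E,F,G,H}. Unreachable: {C} — drop them.
P0 = {A,B,E,F} | {D,G,H}.
The partition is now stable with 2 blocks: {A,B,E,F} | {D,G,H}.
A and F lie in the same block of the stable partition, so they are equivalent — no string distinguishes them.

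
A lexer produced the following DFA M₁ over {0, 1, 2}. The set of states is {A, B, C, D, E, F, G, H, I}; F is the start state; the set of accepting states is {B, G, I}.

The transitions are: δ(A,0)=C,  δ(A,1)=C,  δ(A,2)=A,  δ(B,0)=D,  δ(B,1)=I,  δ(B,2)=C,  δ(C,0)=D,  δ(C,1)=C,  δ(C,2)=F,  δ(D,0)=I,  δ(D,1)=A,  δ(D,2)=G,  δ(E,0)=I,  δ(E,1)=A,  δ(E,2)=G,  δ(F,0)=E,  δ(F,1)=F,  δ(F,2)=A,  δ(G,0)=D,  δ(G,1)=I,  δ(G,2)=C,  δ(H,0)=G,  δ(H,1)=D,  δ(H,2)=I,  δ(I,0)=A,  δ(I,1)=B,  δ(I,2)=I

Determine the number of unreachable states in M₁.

1

No path from F leads to H; the other 8 states are all reachable.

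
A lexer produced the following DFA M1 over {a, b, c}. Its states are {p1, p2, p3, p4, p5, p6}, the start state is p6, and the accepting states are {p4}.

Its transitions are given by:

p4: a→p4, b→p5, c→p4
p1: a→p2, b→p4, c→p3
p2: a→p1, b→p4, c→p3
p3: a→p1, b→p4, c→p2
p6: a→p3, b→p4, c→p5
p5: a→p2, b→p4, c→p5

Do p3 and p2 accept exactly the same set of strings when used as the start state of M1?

Yes

Every state is reachable, so we keep all 6.
Start with accepting vs non-accepting: {p4} | {p1,p2,p3,p5,p6}.
The partition is now stable with 2 blocks: {p4} | {p1,p2,p3,p5,p6}.
p3 and p2 lie in the same block of the stable partition, so they are equivalent — no string distinguishes them.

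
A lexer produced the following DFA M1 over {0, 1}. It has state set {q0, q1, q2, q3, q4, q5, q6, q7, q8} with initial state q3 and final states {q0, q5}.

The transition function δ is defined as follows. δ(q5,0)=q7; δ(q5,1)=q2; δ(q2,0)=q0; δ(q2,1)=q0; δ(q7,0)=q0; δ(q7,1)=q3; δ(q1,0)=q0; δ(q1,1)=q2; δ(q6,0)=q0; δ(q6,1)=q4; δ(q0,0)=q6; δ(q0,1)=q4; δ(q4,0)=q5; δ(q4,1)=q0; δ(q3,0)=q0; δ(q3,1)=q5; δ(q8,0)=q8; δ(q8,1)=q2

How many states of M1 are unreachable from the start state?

2

No path from q3 leads to q1, q8; the other 7 states are all reachable.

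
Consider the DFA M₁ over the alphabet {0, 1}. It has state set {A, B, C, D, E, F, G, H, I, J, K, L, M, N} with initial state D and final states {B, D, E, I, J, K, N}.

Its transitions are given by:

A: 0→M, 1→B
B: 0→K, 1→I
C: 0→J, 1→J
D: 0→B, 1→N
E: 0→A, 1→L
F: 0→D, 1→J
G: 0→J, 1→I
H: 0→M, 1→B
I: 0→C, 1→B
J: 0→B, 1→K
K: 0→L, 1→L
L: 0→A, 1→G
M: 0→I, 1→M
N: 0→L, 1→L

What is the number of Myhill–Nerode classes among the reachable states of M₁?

9

Reachable states from the start: {A,B,C,D,G,I,J,K,L,M,N}. Unreachable: {E,F,H} — drop them.
Start with accepting vs non-accepting: {B,D,I,J,K,N} | {A,C,G,L,M}.
On input 0, block {B,D,I,J,K,N} splits into {B,D,J} and {I,K,N}.
Refine {B,D,J} on symbol 0: members go to different blocks, giving {D,J} and {B}.
Split {A,C,G,L,M} by δ(·,0) → {A,L} and {C,G} and {M}.
Split {A,L} by δ(·,0) → {A} and {L}.
Refine {I,K,N} on symbol 0: members go to different blocks, giving {K,N} and {I}.
Split {C,G} by δ(·,1) → {C} and {G}.
Stable partition: {D,J} | {A} | {K,N} | {B} | {C} | {M} | {L} | {I} | {G} — 9 equivalence classes.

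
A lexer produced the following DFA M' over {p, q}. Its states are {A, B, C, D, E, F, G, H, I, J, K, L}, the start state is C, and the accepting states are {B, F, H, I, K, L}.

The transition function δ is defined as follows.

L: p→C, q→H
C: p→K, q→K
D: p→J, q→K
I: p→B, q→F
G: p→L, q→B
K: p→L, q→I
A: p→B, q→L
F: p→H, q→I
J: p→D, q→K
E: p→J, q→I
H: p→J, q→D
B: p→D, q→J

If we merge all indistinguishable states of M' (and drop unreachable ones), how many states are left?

6

First remove the unreachable states {A,E,G}; 9 states remain.
Initial partition by acceptance: {B,F,H,I,K,L} | {C,D,J}.
Refine {B,F,H,I,K,L} on symbol p: members go to different blocks, giving {B,H,L} and {F,I,K}.
Split {B,H,L} by δ(·,q) → {B,H} and {L}.
Refine {C,D,J} on symbol p: members go to different blocks, giving {D,J} and {C}.
Refine {F,I,K} on symbol p: members go to different blocks, giving {F,I} and {K}.
Stable partition: {B,H} | {D,J} | {F,I} | {L} | {C} | {K} — 6 equivalence classes.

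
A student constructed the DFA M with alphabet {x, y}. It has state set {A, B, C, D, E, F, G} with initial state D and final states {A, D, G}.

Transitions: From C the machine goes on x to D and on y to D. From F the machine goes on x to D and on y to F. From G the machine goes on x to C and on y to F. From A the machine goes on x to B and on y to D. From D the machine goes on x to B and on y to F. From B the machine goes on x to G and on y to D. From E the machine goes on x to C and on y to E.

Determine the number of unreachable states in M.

2

Starting at D and following transitions, the reachable set is {B, C, D, F, G}. That leaves A, E unreachable — 2 in total.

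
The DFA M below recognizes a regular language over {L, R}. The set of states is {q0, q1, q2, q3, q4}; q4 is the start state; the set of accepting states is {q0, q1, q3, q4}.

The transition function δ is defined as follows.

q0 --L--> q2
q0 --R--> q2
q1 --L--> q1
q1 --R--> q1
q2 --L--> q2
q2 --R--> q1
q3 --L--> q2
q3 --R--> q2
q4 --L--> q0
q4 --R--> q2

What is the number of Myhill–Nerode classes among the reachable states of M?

First remove the unreachable states {q3}; 4 states remain.
P0 = {q0,q1,q4} | {q2}.
Refine {q0,q1,q4} on symbol L: members go to different blocks, giving {q1,q4} and {q0}.
On input L, block {q1,q4} splits into {q1} and {q4}.
The partition is now stable with 4 blocks: {q1} | {q2} | {q0} | {q4}.

4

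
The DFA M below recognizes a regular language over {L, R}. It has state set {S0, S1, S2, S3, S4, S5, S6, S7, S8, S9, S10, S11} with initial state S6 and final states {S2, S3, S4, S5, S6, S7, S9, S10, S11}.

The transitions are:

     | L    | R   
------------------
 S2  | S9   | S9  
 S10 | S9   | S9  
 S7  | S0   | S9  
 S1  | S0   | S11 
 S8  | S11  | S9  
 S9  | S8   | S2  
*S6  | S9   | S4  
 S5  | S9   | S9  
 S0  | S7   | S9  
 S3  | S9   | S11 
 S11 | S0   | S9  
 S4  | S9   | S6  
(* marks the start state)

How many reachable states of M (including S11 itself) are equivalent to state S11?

Reachable states from the start: {S0,S2,S4,S6,S7,S8,S9,S11}. Unreachable: {S1,S3,S5,S10} — drop them.
Start with accepting vs non-accepting: {S2,S4,S6,S7,S9,S11} | {S0,S8}.
On input L, block {S2,S4,S6,S7,S9,S11} splits into {S2,S4,S6} and {S7,S9,S11}.
Refine {S2,S4,S6} on symbol R: members go to different blocks, giving {S4,S6} and {S2}.
On input R, block {S7,S9,S11} splits into {S7,S11} and {S9}.
No further refinement is possible. Final partition (5 blocks): {S4,S6} | {S0,S8} | {S7,S11} | {S2} | {S9}.
State S11 belongs to the block {S7,S11}, which has 2 states.

2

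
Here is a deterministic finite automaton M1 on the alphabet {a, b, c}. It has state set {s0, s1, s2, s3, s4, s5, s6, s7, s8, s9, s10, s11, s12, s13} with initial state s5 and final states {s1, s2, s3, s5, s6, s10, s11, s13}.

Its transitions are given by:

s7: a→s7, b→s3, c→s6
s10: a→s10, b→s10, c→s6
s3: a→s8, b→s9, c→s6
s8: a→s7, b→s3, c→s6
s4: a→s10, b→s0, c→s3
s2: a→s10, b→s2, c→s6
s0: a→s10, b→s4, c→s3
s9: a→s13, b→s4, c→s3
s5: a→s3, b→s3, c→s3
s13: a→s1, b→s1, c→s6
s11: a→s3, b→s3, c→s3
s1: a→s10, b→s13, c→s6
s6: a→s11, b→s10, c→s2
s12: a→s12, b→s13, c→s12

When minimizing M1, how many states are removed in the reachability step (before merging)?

1

BFS from s5 reaches {s0, s1, s2, s3, s4, s5, s6, s7, s8, s9, s10, s11, s13}; the 1 state(s) s12 are never visited.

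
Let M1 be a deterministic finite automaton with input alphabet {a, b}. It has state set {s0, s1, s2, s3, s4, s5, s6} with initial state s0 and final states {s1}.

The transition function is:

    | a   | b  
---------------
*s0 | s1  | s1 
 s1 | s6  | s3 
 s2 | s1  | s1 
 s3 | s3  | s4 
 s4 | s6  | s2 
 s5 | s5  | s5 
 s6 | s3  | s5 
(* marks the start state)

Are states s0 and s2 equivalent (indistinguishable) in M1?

P0 = {s1} | {s0,s2,s3,s4,s5,s6}.
On input a, block {s0,s2,s3,s4,s5,s6} splits into {s3,s4,s5,s6} and {s0,s2}.
On input b, block {s3,s4,s5,s6} splits into {s3,s5,s6} and {s4}.
On input b, block {s3,s5,s6} splits into {s5,s6} and {s3}.
On input a, block {s5,s6} splits into {s5} and {s6}.
The partition is now stable with 6 blocks: {s1} | {s5} | {s0,s2} | {s4} | {s3} | {s6}.
s0 and s2 lie in the same block of the stable partition, so they are equivalent — no string distinguishes them.

Yes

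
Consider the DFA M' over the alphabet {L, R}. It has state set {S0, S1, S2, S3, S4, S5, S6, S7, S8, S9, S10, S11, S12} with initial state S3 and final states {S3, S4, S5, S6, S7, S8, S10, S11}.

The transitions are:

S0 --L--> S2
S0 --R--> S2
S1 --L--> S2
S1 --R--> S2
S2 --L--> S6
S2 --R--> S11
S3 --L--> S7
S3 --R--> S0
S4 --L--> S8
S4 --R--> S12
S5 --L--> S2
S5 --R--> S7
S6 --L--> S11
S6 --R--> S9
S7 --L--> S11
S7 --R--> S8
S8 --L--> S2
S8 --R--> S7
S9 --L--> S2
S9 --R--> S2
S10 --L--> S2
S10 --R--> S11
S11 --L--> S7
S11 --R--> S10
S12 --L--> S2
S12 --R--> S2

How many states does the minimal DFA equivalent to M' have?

5

Reachable states from the start: {S0,S2,S3,S6,S7,S8,S9,S10,S11}. Unreachable: {S1,S4,S5,S12} — drop them.
Initial partition by acceptance: {S3,S6,S7,S8,S10,S11} | {S0,S2,S9}.
On input L, block {S3,S6,S7,S8,S10,S11} splits into {S3,S6,S7,S11} and {S8,S10}.
Split {S3,S6,S7,S11} by δ(·,R) → {S3,S6} and {S7,S11}.
On input L, block {S0,S2,S9} splits into {S0,S9} and {S2}.
No further refinement is possible. Final partition (5 blocks): {S3,S6} | {S0,S9} | {S8,S10} | {S7,S11} | {S2}.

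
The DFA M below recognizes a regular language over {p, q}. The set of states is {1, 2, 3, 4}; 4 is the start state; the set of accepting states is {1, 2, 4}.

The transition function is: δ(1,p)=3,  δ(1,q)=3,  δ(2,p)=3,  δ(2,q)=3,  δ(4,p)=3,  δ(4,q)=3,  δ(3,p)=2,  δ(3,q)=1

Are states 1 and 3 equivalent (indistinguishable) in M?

All states are reachable from the start state.
P0 = {1,2,4} | {3}.
Stable partition: {1,2,4} | {3} — 2 equivalence classes.
1 and 3 end up in different blocks, so they are distinguishable. For instance, the string 'ε' is accepted from only 1.

No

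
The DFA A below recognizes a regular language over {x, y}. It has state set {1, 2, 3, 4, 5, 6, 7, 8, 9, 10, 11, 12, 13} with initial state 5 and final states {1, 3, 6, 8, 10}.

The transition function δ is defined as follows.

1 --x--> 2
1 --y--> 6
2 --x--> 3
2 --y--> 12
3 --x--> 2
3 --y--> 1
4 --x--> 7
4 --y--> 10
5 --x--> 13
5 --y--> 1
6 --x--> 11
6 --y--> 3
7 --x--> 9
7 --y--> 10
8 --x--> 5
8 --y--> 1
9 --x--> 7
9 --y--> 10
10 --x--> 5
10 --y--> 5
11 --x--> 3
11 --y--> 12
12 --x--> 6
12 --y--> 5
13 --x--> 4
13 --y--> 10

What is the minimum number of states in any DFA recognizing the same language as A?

First remove the unreachable states {8}; 12 states remain.
Start with accepting vs non-accepting: {1,3,6,10} | {2,4,5,7,9,11,12,13}.
On input y, block {1,3,6,10} splits into {1,3,6} and {10}.
Refine {2,4,5,7,9,11,12,13} on symbol x: members go to different blocks, giving {4,5,7,9,13} and {2,11,12}.
On input y, block {4,5,7,9,13} splits into {4,7,9,13} and {5}.
Refine {2,11,12} on symbol y: members go to different blocks, giving {2,11} and {12}.
No further refinement is possible. Final partition (6 blocks): {1,3,6} | {4,7,9,13} | {10} | {2,11} | {5} | {12}.

6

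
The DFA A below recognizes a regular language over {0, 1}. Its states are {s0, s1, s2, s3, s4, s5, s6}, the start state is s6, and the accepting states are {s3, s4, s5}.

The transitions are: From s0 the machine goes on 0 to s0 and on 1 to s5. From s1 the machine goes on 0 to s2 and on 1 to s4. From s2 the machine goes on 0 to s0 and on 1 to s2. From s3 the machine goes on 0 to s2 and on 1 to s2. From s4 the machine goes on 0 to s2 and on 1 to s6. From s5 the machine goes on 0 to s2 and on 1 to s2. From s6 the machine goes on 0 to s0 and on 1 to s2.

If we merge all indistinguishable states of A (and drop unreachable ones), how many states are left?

First remove the unreachable states {s1,s3,s4}; 4 states remain.
P0 = {s5} | {s0,s2,s6}.
Split {s0,s2,s6} by δ(·,1) → {s2,s6} and {s0}.
No further refinement is possible. Final partition (3 blocks): {s5} | {s2,s6} | {s0}.

3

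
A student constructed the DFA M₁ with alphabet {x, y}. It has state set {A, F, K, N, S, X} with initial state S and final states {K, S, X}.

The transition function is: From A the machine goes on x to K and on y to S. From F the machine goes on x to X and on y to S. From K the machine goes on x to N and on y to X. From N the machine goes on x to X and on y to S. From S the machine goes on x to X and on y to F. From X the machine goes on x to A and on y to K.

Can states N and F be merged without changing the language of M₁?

Every state is reachable, so we keep all 6.
Start with accepting vs non-accepting: {K,S,X} | {A,F,N}.
Split {K,S,X} by δ(·,x) → {K,X} and {S}.
No further refinement is possible. Final partition (3 blocks): {K,X} | {A,F,N} | {S}.
N and F lie in the same block of the stable partition, so they are equivalent — no string distinguishes them.

Yes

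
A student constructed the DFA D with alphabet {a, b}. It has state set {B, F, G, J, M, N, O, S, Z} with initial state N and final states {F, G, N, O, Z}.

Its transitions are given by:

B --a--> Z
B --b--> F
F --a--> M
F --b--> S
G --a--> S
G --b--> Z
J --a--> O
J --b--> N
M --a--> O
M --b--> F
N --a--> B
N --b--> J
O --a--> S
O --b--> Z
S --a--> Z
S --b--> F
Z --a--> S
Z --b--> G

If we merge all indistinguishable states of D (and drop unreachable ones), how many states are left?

3

Start with accepting vs non-accepting: {F,G,N,O,Z} | {B,J,M,S}.
On input b, block {F,G,N,O,Z} splits into {G,O,Z} and {F,N}.
No further refinement is possible. Final partition (3 blocks): {G,O,Z} | {B,J,M,S} | {F,N}.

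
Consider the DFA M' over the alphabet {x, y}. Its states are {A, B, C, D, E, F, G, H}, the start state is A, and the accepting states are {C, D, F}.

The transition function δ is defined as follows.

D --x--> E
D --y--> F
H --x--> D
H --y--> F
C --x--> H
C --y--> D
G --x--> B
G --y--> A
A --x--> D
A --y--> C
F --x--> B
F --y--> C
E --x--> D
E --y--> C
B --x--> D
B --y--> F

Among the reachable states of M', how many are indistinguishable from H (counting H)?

Reachable states from the start: {A,B,C,D,E,F,H}. Unreachable: {G} — drop them.
Start with accepting vs non-accepting: {C,D,F} | {A,B,E,H}.
The partition is now stable with 2 blocks: {C,D,F} | {A,B,E,H}.
The equivalence class containing H is {A,B,E,H}, of size 4.

4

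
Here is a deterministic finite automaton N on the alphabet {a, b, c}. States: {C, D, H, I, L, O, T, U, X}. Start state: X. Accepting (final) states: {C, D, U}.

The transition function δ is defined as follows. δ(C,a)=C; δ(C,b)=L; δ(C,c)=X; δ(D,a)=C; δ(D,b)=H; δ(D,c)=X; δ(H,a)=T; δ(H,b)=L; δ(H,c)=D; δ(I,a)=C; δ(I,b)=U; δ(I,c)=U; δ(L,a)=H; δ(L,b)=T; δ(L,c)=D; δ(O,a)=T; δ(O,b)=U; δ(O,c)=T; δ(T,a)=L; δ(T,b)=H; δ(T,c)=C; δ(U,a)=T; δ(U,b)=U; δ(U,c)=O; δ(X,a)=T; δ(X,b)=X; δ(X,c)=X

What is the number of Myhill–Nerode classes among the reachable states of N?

3

States {I,O,U} cannot be reached from the start state, so discard them.
Initial partition by acceptance: {C,D} | {H,L,T,X}.
Refine {H,L,T,X} on symbol c: members go to different blocks, giving {H,L,T} and {X}.
Stable partition: {C,D} | {H,L,T} | {X} — 3 equivalence classes.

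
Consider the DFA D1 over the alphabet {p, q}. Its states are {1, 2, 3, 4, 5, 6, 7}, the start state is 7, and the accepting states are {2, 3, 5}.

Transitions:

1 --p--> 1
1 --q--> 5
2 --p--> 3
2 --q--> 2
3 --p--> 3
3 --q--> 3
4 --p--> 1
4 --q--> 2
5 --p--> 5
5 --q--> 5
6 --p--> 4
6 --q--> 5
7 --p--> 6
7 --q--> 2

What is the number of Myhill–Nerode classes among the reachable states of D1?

2

P0 = {2,3,5} | {1,4,6,7}.
The partition is now stable with 2 blocks: {2,3,5} | {1,4,6,7}.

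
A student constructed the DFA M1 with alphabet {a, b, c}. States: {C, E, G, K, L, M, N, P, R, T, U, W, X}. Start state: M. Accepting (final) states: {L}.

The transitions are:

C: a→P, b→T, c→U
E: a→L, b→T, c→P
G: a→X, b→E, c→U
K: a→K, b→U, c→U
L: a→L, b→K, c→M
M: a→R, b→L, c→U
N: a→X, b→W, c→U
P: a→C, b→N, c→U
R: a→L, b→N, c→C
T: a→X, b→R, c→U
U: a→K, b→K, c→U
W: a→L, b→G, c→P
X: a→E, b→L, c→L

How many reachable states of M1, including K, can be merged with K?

Initial partition by acceptance: {L} | {C,E,G,K,M,N,P,R,T,U,W,X}.
On input a, block {C,E,G,K,M,N,P,R,T,U,W,X} splits into {C,G,K,M,N,P,T,U,X} and {E,R,W}.
Split {C,G,K,M,N,P,T,U,X} by δ(·,a) → {C,G,K,N,P,T,U} and {M,X}.
Split {C,G,K,N,P,T,U} by δ(·,a) → {C,K,P,U} and {G,N,T}.
On input b, block {C,K,P,U} splits into {K,U} and {C,P}.
Refine {M,X} on symbol c: members go to different blocks, giving {M} and {X}.
The partition is now stable with 7 blocks: {L} | {K,U} | {E,R,W} | {M} | {G,N,T} | {C,P} | {X}.
The equivalence class containing K is {K,U}, of size 2.

2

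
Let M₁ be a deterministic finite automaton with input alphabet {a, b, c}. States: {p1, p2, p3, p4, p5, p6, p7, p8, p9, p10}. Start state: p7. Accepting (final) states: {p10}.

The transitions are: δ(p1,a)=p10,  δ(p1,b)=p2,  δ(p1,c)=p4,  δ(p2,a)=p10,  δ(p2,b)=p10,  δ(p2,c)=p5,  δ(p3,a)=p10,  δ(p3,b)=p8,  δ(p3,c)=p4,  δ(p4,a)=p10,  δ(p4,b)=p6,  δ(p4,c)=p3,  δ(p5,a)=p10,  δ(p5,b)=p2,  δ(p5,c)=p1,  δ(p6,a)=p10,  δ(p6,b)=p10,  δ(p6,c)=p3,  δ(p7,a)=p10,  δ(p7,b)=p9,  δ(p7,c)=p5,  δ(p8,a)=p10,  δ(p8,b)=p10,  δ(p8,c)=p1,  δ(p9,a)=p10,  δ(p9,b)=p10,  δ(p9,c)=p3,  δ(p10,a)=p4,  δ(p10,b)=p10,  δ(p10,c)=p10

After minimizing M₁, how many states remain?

3

All states are reachable from the start state.
Start with accepting vs non-accepting: {p10} | {p1,p2,p3,p4,p5,p6,p7,p8,p9}.
On input b, block {p1,p2,p3,p4,p5,p6,p7,p8,p9} splits into {p1,p3,p4,p5,p7} and {p2,p6,p8,p9}.
No further refinement is possible. Final partition (3 blocks): {p10} | {p1,p3,p4,p5,p7} | {p2,p6,p8,p9}.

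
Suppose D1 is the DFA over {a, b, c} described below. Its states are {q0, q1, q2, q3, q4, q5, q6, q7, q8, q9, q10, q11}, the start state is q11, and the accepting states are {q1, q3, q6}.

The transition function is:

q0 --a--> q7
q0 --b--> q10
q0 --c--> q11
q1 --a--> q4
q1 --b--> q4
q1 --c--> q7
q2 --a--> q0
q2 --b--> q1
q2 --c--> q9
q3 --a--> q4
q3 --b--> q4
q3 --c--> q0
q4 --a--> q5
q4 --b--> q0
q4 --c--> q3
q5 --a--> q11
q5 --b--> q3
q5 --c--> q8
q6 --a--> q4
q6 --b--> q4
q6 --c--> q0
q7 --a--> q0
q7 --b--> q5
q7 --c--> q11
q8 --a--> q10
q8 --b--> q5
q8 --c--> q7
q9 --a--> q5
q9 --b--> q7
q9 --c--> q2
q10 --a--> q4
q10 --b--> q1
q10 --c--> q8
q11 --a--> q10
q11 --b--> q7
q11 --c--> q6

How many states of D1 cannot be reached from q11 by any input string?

2

BFS from q11 reaches {q0, q1, q3, q4, q5, q6, q7, q8, q10, q11}; the 2 state(s) q2, q9 are never visited.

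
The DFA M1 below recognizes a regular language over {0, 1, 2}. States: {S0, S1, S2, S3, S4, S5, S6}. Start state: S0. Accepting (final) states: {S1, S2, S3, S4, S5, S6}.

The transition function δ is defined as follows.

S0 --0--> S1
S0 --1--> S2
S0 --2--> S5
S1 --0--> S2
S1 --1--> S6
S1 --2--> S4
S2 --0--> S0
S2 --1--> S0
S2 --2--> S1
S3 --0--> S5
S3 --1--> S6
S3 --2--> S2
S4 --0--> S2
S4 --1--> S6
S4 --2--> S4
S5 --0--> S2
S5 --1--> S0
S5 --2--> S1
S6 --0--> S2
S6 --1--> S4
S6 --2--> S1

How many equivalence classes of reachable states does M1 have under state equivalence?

First remove the unreachable states {S3}; 6 states remain.
Initial partition by acceptance: {S1,S2,S4,S5,S6} | {S0}.
On input 0, block {S1,S2,S4,S5,S6} splits into {S1,S4,S5,S6} and {S2}.
On input 1, block {S1,S4,S5,S6} splits into {S1,S4,S6} and {S5}.
No further refinement is possible. Final partition (4 blocks): {S1,S4,S6} | {S0} | {S2} | {S5}.

4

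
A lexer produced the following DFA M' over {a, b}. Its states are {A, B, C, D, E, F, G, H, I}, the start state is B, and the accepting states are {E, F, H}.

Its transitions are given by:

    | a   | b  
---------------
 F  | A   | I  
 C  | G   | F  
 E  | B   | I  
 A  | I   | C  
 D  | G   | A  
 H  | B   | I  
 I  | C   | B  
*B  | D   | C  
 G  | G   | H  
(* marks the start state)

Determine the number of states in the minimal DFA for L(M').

4

States {E} cannot be reached from the start state, so discard them.
Initial partition by acceptance: {F,H} | {A,B,C,D,G,I}.
Refine {A,B,C,D,G,I} on symbol b: members go to different blocks, giving {A,B,D,I} and {C,G}.
On input a, block {A,B,D,I} splits into {A,B} and {D,I}.
Stable partition: {F,H} | {A,B} | {C,G} | {D,I} — 4 equivalence classes.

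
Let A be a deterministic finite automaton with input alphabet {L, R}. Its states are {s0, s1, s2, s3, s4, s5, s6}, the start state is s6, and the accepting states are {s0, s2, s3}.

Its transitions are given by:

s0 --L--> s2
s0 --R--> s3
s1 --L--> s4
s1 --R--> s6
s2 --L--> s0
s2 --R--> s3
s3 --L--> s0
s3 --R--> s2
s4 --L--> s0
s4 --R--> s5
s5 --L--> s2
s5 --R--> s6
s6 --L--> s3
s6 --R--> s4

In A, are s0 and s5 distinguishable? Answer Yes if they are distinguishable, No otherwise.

States {s1} cannot be reached from the start state, so discard them.
Start with accepting vs non-accepting: {s0,s2,s3} | {s4,s5,s6}.
No further refinement is possible. Final partition (2 blocks): {s0,s2,s3} | {s4,s5,s6}.
s0 and s5 end up in different blocks, so they are distinguishable. For instance, the string 'ε' is accepted from only s0.

Yes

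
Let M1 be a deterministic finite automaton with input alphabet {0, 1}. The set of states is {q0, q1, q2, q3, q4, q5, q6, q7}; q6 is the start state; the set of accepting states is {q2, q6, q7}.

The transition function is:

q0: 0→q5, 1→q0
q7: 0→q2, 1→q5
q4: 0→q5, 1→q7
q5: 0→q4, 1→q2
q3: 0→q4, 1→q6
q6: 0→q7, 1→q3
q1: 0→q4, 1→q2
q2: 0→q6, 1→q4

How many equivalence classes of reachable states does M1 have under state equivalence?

First remove the unreachable states {q0,q1}; 6 states remain.
Start with accepting vs non-accepting: {q2,q6,q7} | {q3,q4,q5}.
The partition is now stable with 2 blocks: {q2,q6,q7} | {q3,q4,q5}.

2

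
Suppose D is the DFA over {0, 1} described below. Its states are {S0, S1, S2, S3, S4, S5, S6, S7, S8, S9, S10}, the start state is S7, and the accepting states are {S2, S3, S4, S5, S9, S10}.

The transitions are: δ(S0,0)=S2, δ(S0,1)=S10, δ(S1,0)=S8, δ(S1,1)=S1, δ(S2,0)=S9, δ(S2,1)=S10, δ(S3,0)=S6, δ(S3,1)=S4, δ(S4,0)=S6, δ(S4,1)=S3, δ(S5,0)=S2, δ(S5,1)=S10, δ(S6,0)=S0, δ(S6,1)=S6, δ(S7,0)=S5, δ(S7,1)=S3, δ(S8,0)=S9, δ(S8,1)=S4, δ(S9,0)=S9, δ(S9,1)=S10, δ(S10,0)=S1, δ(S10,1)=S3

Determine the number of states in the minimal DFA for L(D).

4

All states are reachable from the start state.
Start with accepting vs non-accepting: {S2,S3,S4,S5,S9,S10} | {S0,S1,S6,S7,S8}.
On input 0, block {S2,S3,S4,S5,S9,S10} splits into {S2,S5,S9} and {S3,S4,S10}.
Split {S0,S1,S6,S7,S8} by δ(·,0) → {S0,S7,S8} and {S1,S6}.
No further refinement is possible. Final partition (4 blocks): {S2,S5,S9} | {S0,S7,S8} | {S3,S4,S10} | {S1,S6}.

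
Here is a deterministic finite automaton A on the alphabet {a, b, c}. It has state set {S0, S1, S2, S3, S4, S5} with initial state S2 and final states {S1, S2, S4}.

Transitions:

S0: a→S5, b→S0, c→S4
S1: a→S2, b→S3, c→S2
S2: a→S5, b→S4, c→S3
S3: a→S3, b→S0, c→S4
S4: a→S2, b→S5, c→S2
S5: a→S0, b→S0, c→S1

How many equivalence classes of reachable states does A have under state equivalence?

All states are reachable from the start state.
Initial partition by acceptance: {S1,S2,S4} | {S0,S3,S5}.
Refine {S1,S2,S4} on symbol a: members go to different blocks, giving {S1,S4} and {S2}.
Stable partition: {S1,S4} | {S0,S3,S5} | {S2} — 3 equivalence classes.

3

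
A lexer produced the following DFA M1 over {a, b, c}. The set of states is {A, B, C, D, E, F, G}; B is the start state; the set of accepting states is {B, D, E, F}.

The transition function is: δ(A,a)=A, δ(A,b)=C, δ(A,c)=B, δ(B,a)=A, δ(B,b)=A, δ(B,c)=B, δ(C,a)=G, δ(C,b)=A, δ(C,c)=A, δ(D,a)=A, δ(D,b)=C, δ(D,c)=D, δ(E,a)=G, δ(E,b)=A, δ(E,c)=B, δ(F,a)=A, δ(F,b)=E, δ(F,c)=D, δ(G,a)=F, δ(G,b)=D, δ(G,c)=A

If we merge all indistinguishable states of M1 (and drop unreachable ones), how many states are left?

Start with accepting vs non-accepting: {B,D,E,F} | {A,C,G}.
Split {B,D,E,F} by δ(·,b) → {B,D,E} and {F}.
Refine {A,C,G} on symbol a: members go to different blocks, giving {A,C} and {G}.
Refine {B,D,E} on symbol a: members go to different blocks, giving {B,D} and {E}.
On input a, block {A,C} splits into {A} and {C}.
On input b, block {B,D} splits into {B} and {D}.
No further refinement is possible. Final partition (7 blocks): {B} | {A} | {F} | {G} | {E} | {C} | {D}.

7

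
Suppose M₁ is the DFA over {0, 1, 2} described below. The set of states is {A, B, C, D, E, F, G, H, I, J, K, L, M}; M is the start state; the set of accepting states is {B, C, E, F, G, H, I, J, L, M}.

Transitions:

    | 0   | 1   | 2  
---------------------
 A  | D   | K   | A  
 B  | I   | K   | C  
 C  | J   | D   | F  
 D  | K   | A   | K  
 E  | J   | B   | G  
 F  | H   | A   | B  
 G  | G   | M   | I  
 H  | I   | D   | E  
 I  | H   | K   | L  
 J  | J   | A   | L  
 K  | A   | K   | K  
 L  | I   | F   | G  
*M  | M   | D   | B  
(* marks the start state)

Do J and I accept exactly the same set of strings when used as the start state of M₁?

Yes

Start with accepting vs non-accepting: {B,C,E,F,G,H,I,J,L,M} | {A,D,K}.
Refine {B,C,E,F,G,H,I,J,L,M} on symbol 1: members go to different blocks, giving {B,C,F,H,I,J,M} and {E,G,L}.
On input 2, block {B,C,F,H,I,J,M} splits into {B,C,F,M} and {H,I,J}.
On input 0, block {B,C,F,M} splits into {B,C,F} and {M}.
On input 0, block {E,G,L} splits into {E,L} and {G}.
Stable partition: {B,C,F} | {A,D,K} | {E,L} | {H,I,J} | {M} | {G} — 6 equivalence classes.
J and I lie in the same block of the stable partition, so they are equivalent — no string distinguishes them.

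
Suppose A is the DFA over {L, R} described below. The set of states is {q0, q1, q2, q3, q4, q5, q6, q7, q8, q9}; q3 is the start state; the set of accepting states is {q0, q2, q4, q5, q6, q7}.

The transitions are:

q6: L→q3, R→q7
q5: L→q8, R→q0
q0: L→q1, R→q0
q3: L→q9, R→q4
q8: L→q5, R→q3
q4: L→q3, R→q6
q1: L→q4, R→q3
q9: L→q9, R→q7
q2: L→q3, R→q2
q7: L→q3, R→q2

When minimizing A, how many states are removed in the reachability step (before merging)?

Starting at q3 and following transitions, the reachable set is {q2, q3, q4, q6, q7, q9}. That leaves q0, q1, q5, q8 unreachable — 4 in total.

4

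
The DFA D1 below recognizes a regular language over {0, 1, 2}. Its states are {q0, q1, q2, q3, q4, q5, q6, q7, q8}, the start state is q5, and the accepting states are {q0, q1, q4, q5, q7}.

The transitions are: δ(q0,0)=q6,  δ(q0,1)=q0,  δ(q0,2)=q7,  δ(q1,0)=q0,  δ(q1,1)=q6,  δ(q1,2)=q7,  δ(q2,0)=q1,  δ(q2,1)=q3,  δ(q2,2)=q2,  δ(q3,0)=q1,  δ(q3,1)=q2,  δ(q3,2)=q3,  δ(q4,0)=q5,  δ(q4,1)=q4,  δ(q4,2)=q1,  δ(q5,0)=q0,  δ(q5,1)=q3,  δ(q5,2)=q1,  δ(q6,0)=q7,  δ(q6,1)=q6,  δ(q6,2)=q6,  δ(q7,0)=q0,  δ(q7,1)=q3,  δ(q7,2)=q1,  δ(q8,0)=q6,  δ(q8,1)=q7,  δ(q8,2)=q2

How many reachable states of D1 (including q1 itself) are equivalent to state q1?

3

First remove the unreachable states {q4,q8}; 7 states remain.
Initial partition by acceptance: {q0,q1,q5,q7} | {q2,q3,q6}.
On input 0, block {q0,q1,q5,q7} splits into {q1,q5,q7} and {q0}.
Stable partition: {q1,q5,q7} | {q2,q3,q6} | {q0} — 3 equivalence classes.
State q1 belongs to the block {q1,q5,q7}, which has 3 states.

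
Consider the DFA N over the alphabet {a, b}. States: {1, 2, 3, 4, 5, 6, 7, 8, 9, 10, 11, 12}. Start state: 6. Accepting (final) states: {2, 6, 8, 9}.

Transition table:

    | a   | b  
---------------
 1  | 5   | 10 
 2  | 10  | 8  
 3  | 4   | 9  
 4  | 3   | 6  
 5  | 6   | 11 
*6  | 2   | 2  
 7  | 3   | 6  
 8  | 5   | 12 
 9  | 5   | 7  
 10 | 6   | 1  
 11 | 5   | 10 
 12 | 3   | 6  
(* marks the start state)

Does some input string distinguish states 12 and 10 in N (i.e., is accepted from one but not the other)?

Yes

All states are reachable from the start state.
Initial partition by acceptance: {2,6,8,9} | {1,3,4,5,7,10,11,12}.
On input a, block {2,6,8,9} splits into {2,8,9} and {6}.
Split {2,8,9} by δ(·,b) → {8,9} and {2}.
On input a, block {1,3,4,5,7,10,11,12} splits into {1,3,4,7,11,12} and {5,10}.
Refine {1,3,4,7,11,12} on symbol a: members go to different blocks, giving {3,4,7,12} and {1,11}.
On input b, block {3,4,7,12} splits into {4,7,12} and {3}.
No further refinement is possible. Final partition (7 blocks): {8,9} | {4,7,12} | {6} | {2} | {5,10} | {1,11} | {3}.
12 and 10 end up in different blocks, so they are distinguishable. For instance, the string 'a' is accepted from only 10.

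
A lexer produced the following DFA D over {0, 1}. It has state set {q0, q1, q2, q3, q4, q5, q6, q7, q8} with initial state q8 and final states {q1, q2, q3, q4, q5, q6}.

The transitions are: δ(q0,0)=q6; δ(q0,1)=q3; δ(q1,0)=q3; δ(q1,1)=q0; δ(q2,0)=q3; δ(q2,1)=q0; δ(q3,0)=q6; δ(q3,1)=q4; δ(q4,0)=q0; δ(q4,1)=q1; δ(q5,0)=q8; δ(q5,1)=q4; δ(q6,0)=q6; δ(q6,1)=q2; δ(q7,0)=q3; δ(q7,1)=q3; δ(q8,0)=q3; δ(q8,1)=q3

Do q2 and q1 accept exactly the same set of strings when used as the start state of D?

Reachable states from the start: {q0,q1,q2,q3,q4,q6,q8}. Unreachable: {q5,q7} — drop them.
Initial partition by acceptance: {q1,q2,q3,q4,q6} | {q0,q8}.
On input 0, block {q1,q2,q3,q4,q6} splits into {q1,q2,q3,q6} and {q4}.
On input 1, block {q1,q2,q3,q6} splits into {q1,q2} and {q3} and {q6}.
Split {q0,q8} by δ(·,0) → {q0} and {q8}.
No further refinement is possible. Final partition (6 blocks): {q1,q2} | {q0} | {q4} | {q3} | {q6} | {q8}.
q2 and q1 lie in the same block of the stable partition, so they are equivalent — no string distinguishes them.

Yes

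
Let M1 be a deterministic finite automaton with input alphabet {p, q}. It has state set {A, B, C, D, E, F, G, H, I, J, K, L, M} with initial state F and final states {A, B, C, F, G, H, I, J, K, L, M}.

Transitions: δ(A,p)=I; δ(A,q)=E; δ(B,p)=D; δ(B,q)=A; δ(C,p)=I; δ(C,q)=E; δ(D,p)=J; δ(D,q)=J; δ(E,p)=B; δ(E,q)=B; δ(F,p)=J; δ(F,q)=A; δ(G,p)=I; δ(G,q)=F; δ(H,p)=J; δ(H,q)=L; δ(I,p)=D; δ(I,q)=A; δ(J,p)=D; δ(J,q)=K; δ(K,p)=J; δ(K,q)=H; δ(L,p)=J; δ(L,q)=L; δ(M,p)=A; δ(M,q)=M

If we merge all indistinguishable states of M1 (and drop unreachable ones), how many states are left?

7

First remove the unreachable states {C,G,M}; 10 states remain.
Start with accepting vs non-accepting: {A,B,F,H,I,J,K,L} | {D,E}.
Refine {A,B,F,H,I,J,K,L} on symbol p: members go to different blocks, giving {A,F,H,K,L} and {B,I,J}.
Split {A,F,H,K,L} by δ(·,q) → {F,H,K,L} and {A}.
Refine {F,H,K,L} on symbol q: members go to different blocks, giving {H,K,L} and {F}.
Split {B,I,J} by δ(·,q) → {B,I} and {J}.
On input p, block {D,E} splits into {D} and {E}.
Stable partition: {H,K,L} | {D} | {B,I} | {A} | {F} | {J} | {E} — 7 equivalence classes.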